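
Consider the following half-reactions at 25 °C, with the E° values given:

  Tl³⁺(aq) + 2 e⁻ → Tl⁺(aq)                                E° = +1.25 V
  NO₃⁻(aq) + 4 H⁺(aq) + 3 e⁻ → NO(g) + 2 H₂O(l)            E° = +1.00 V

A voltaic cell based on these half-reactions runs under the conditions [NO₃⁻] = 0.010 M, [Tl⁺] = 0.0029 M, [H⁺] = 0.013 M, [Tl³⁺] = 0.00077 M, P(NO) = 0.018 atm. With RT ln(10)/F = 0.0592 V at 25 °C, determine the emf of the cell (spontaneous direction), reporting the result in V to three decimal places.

Tl³⁺/Tl⁺ is the cathode (higher E°), NO₃⁻/NO the anode: E°cell = +1.25 − (+1.00) = +0.25 V, n = 6.
Overall: 3 Tl³⁺(aq) + 2 NO(g) + 4 H₂O(l) → 3 Tl⁺(aq) + 2 NO₃⁻(aq) + 8 H⁺(aq)
Q = [Tl⁺]^3·[NO₃⁻]^2·[H⁺]^8 / ([Tl³⁺]^3·P(NO)^2); log Q = -13.871.
E = E° − (0.0592/n) log Q = +0.25 − (0.0592/6)(-13.871) = +0.387 V.

+0.387 V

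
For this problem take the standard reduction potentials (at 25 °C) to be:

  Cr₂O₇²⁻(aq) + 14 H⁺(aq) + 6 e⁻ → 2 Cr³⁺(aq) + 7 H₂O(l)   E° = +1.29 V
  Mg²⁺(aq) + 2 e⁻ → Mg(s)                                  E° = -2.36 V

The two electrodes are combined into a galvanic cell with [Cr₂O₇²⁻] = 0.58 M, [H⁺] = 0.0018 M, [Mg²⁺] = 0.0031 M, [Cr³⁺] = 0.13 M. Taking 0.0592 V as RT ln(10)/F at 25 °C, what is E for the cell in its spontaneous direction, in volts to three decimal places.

Cr₂O₇²⁻/Cr³⁺ is the cathode (higher E°), Mg²⁺/Mg the anode: E°cell = +1.29 − (-2.36) = +3.65 V, n = 6.
Overall: Cr₂O₇²⁻(aq) + 14 H⁺(aq) + 3 Mg(s) → 2 Cr³⁺(aq) + 7 H₂O(l) + 3 Mg²⁺(aq)
Q = [Cr³⁺]^2·[Mg²⁺]^3 / ([Cr₂O₇²⁻]·[H⁺]^14); log Q = 29.365.
E = E° − (0.0592/n) log Q = +3.65 − (0.0592/6)(29.365) = +3.360 V.

+3.360 V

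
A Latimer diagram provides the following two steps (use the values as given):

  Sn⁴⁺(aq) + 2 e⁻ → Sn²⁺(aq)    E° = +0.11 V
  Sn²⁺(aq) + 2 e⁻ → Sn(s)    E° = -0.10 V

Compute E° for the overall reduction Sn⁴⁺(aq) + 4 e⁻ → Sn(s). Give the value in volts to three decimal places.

+0.005 V

Standard free energies of sequential steps add: ΔG°₃ = ΔG°₁ + ΔG°₂, so n₃E°₃ = n₁E°₁ + n₂E°₂.
E°₃ = (2×+0.11 + 2×-0.10) / 4 = (+0.020) / 4 = +0.005 V.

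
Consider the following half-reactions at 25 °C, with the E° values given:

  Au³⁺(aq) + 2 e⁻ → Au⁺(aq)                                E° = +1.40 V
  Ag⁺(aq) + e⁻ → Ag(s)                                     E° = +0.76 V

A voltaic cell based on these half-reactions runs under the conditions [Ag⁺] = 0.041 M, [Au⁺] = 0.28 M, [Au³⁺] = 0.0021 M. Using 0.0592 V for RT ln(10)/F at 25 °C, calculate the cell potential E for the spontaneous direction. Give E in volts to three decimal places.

Au³⁺/Au⁺ is the cathode (higher E°), Ag⁺/Ag the anode: E°cell = +1.40 − (+0.76) = +0.64 V, n = 2.
Overall: Au³⁺(aq) + 2 Ag(s) → Au⁺(aq) + 2 Ag⁺(aq)
Q = [Au⁺]·[Ag⁺]^2 / ([Au³⁺]); log Q = -0.649.
E = E° − (0.0592/n) log Q = +0.64 − (0.0592/2)(-0.649) = +0.659 V.

+0.659 V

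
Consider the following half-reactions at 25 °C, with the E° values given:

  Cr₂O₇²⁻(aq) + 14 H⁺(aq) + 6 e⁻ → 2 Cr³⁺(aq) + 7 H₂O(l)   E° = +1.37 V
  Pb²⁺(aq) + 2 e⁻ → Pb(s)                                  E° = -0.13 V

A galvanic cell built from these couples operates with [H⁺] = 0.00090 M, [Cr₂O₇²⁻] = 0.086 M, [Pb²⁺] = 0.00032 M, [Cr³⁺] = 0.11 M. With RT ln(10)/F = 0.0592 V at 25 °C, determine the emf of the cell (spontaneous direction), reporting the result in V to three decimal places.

+1.191 V

Cr₂O₇²⁻/Cr³⁺ is the cathode (higher E°), Pb²⁺/Pb the anode: E°cell = +1.37 − (-0.13) = +1.50 V, n = 6.
Overall: Cr₂O₇²⁻(aq) + 14 H⁺(aq) + 3 Pb(s) → 2 Cr³⁺(aq) + 7 H₂O(l) + 3 Pb²⁺(aq)
Q = [Cr³⁺]^2·[Pb²⁺]^3 / ([Cr₂O₇²⁻]·[H⁺]^14); log Q = 31.304.
E = E° − (0.0592/n) log Q = +1.50 − (0.0592/6)(31.304) = +1.191 V.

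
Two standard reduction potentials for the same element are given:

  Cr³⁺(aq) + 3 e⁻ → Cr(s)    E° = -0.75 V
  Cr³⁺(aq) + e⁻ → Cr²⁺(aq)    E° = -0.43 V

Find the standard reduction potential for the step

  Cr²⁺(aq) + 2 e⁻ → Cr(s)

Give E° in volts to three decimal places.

-0.910 V

Sequential free energies add, so n₃E°₃ = n₁E°₁ + n₂E°₂.
With n₃ = 3, and the known step contributing 1×(-0.43) V, the unknown satisfies 2·E° = 3×(-0.75) − 1×(-0.43) = -1.820.
E° = -1.820 / 2 = -0.910 V.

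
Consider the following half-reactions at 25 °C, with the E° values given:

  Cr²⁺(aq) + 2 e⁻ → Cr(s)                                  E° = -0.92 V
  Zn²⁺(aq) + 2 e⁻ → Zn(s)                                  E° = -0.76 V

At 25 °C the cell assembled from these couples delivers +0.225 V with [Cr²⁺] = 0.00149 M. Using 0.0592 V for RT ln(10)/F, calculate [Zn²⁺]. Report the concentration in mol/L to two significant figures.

0.23 M

Zn²⁺/Zn is the cathode, Cr²⁺/Cr the anode: E°cell = +0.16 V, n = 2.
Overall reaction: Zn²⁺(aq) + Cr(s) → Zn(s) + Cr²⁺(aq); Q = [Cr²⁺]^1/[Zn²⁺]^1.
From E = E° − (0.0592/n) log Q: log Q = (E° − E)·n/0.0592 = (+0.16 − (+0.225))·2/0.0592 = -2.1959.
So 1·log[Zn²⁺] = 1·log(0.00149) − log Q = -2.8268 − (-2.1959) = -0.6309; [Zn²⁺] = 10^(-0.6309) ≈ 0.23 M.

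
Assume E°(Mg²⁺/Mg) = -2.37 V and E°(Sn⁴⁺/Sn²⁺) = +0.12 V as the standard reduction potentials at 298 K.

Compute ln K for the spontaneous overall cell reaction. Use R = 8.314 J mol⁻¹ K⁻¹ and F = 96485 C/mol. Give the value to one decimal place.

193.9

Cathode: Sn⁴⁺/Sn²⁺; anode: Mg²⁺/Mg. E°cell = (+0.12) − (-2.37) = +2.49 V, with n = 2.
ΔG° = −nFE° = −RT ln K, so ln K = nFE°/(RT) = (2)(96485)(+2.49) / ((8.314)(298)) = 193.938.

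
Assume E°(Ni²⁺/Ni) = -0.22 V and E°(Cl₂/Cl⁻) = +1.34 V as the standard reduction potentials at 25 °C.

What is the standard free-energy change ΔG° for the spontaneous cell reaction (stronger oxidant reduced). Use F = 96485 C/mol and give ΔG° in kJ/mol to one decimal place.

Cl₂/Cl⁻ (E° = +1.34 V) is the cathode; Ni²⁺/Ni (E° = -0.22 V) is the anode, so E°cell = +1.56 V.
Balancing electrons gives n = 2 (lcm of 2 and 2).
ΔG° = −nFE° = −(2)(96485)(+1.56) = -301,033 J = -301.0 kJ/mol.

-301.0 kJ/mol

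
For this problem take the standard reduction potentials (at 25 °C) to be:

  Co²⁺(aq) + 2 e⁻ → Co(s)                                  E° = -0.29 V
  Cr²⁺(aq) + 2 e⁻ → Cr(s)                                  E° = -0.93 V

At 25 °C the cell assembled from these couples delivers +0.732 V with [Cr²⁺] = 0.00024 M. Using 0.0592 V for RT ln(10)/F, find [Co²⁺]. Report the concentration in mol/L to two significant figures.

Co²⁺/Co is the cathode, Cr²⁺/Cr the anode: E°cell = +0.64 V, n = 2.
Overall reaction: Co²⁺(aq) + Cr(s) → Co(s) + Cr²⁺(aq); Q = [Cr²⁺]^1/[Co²⁺]^1.
From E = E° − (0.0592/n) log Q: log Q = (E° − E)·n/0.0592 = (+0.64 − (+0.732))·2/0.0592 = -3.1081.
So 1·log[Co²⁺] = 1·log(0.00024) − log Q = -3.6198 − (-3.1081) = -0.5117; [Co²⁺] = 10^(-0.5117) ≈ 0.31 M.

0.31 M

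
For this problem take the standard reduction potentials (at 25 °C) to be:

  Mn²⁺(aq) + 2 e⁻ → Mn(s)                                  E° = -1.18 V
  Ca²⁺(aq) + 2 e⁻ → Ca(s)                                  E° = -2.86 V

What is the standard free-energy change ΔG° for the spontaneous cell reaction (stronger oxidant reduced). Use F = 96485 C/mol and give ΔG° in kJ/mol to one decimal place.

-324.2 kJ/mol

Mn²⁺/Mn (E° = -1.18 V) is the cathode; Ca²⁺/Ca (E° = -2.86 V) is the anode, so E°cell = +1.68 V.
Balancing electrons gives n = 2 (lcm of 2 and 2).
ΔG° = −nFE° = −(2)(96485)(+1.68) = -324,190 J = -324.2 kJ/mol.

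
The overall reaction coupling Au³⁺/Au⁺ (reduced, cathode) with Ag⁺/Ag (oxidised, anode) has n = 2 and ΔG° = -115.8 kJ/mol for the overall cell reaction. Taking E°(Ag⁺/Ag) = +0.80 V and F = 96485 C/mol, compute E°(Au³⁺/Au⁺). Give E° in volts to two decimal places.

E°cell = −ΔG°/(nF) = −(-115.8×10³)/((2)(96485)) = +0.600 V.
Since Au³⁺/Au⁺ is the cathode and Ag⁺/Ag the anode, E°cell = E°(Au³⁺/Au⁺) − E°(Ag⁺/Ag).
So E°(Au³⁺/Au⁺) = E°cell + E°(Ag⁺/Ag) = +0.600 + (+0.80) = +1.40 V.

+1.40 V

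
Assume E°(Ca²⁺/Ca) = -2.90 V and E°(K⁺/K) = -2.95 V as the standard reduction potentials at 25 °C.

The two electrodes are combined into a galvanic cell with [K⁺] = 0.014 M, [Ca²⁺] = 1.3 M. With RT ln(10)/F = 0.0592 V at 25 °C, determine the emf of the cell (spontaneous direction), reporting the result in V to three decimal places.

Ca²⁺/Ca is the cathode (higher E°), K⁺/K the anode: E°cell = -2.90 − (-2.95) = +0.05 V, n = 2.
Overall: Ca²⁺(aq) + 2 K(s) → Ca(s) + 2 K⁺(aq)
Q = [K⁺]^2 / ([Ca²⁺]); log Q = -3.822.
E = E° − (0.0592/n) log Q = +0.05 − (0.0592/2)(-3.822) = +0.163 V.

+0.163 V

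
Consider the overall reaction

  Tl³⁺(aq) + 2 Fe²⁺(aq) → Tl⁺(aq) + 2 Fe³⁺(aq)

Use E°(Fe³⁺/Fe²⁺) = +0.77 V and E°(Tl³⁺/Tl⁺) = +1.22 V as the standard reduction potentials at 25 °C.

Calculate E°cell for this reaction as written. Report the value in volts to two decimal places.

+0.45 V

The Tl³⁺/Tl⁺ couple has the higher reduction potential, so it is the cathode; Fe³⁺/Fe²⁺ is oxidised at the anode.
E°cell = E°(cathode) − E°(anode) = (+1.22) − (+0.77) = +0.45 V.
Since E°cell > 0, the reaction is spontaneous under standard conditions.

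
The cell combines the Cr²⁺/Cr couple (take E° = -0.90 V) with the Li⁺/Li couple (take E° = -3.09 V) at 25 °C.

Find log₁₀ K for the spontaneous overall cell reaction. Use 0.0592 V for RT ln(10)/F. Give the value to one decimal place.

74.0

Cathode: Cr²⁺/Cr; anode: Li⁺/Li. E°cell = +2.19 V, n = 2.
log K = nE°cell / 0.0592 = (2)(+2.19) / 0.0592 = 74.0.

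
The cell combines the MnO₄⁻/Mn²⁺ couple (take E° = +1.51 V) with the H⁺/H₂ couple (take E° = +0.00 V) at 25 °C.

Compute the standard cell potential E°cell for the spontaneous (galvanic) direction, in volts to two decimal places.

The MnO₄⁻/Mn²⁺ couple has the higher reduction potential, so it is the cathode; H⁺/H₂ is oxidised at the anode.
E°cell = E°(cathode) − E°(anode) = (+1.51) − (+0.00) = +1.51 V.

+1.51 V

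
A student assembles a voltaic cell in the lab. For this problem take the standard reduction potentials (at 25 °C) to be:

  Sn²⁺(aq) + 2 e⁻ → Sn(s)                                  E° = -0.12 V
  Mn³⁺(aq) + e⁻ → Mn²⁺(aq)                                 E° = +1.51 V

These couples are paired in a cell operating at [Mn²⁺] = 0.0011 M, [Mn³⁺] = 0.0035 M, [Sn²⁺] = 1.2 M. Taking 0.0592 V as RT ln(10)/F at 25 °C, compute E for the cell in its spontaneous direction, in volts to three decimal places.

Mn³⁺/Mn²⁺ is the cathode (higher E°), Sn²⁺/Sn the anode: E°cell = +1.51 − (-0.12) = +1.63 V, n = 2.
Overall: 2 Mn³⁺(aq) + Sn(s) → 2 Mn²⁺(aq) + Sn²⁺(aq)
Q = [Mn²⁺]^2·[Sn²⁺] / ([Mn³⁺]^2); log Q = -0.926.
E = E° − (0.0592/n) log Q = +1.63 − (0.0592/2)(-0.926) = +1.657 V.

+1.657 V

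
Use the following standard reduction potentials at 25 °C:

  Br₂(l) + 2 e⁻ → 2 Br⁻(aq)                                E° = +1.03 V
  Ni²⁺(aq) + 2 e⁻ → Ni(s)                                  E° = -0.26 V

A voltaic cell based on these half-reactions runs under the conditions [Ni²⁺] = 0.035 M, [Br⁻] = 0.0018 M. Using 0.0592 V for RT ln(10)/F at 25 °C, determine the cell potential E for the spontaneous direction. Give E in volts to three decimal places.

+1.496 V

Br₂/Br⁻ is the cathode (higher E°), Ni²⁺/Ni the anode: E°cell = +1.03 − (-0.26) = +1.29 V, n = 2.
Overall: Br₂(l) + Ni(s) → 2 Br⁻(aq) + Ni²⁺(aq)
Q = [Br⁻]^2·[Ni²⁺]; log Q = -6.945.
E = E° − (0.0592/n) log Q = +1.29 − (0.0592/2)(-6.945) = +1.496 V.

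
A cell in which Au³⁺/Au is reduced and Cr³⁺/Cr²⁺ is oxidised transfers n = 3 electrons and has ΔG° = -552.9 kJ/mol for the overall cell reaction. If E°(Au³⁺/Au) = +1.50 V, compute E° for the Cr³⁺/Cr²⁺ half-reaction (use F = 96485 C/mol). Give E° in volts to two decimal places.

-0.41 V

E°cell = −ΔG°/(nF) = −(-552.9×10³)/((3)(96485)) = +1.910 V.
Since Au³⁺/Au is the cathode and Cr³⁺/Cr²⁺ the anode, E°cell = E°(Au³⁺/Au) − E°(Cr³⁺/Cr²⁺).
So E°(Cr³⁺/Cr²⁺) = E°(Au³⁺/Au) − E°cell = (+1.50) − (+1.910) = -0.41 V.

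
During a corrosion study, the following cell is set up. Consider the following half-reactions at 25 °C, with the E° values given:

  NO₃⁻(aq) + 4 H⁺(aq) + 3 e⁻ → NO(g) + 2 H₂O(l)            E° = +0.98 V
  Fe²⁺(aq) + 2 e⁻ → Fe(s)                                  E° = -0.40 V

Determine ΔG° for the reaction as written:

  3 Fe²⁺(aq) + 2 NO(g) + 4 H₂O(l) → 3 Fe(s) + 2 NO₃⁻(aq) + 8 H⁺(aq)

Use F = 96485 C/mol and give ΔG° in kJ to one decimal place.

+798.9 kJ

As written, Fe²⁺/Fe is reduced (cathode) and NO₃⁻/NO is oxidised (anode), so E°cell = (-0.40) − (+0.98) = -1.38 V.
Balancing electrons gives n = 6.
ΔG° = −nFE° = −(6)(96485)(-1.38) = 798,896 J = +798.9 kJ.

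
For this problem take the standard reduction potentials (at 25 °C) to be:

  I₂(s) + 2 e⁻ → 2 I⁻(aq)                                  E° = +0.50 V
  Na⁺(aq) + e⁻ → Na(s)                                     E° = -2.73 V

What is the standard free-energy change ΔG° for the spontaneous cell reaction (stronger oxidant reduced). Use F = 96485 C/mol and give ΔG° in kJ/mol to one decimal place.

I₂/I⁻ (E° = +0.50 V) is the cathode; Na⁺/Na (E° = -2.73 V) is the anode, so E°cell = +3.23 V.
Balancing electrons gives n = 2 (lcm of 2 and 1).
ΔG° = −nFE° = −(2)(96485)(+3.23) = -623,293 J = -623.3 kJ/mol.

-623.3 kJ/mol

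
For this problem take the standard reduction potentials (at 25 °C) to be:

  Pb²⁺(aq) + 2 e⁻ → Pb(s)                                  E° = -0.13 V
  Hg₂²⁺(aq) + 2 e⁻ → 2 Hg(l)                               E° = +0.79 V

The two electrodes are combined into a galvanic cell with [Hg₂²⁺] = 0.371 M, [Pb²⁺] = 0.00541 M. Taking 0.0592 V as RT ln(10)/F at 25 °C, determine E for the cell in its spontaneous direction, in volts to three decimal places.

Hg₂²⁺/Hg is the cathode (higher E°), Pb²⁺/Pb the anode: E°cell = +0.79 − (-0.13) = +0.92 V, n = 2.
Overall: Hg₂²⁺(aq) + Pb(s) → 2 Hg(l) + Pb²⁺(aq)
Q = [Pb²⁺] / ([Hg₂²⁺]); log Q = -1.836.
E = E° − (0.0592/n) log Q = +0.92 − (0.0592/2)(-1.836) = +0.974 V.

+0.974 V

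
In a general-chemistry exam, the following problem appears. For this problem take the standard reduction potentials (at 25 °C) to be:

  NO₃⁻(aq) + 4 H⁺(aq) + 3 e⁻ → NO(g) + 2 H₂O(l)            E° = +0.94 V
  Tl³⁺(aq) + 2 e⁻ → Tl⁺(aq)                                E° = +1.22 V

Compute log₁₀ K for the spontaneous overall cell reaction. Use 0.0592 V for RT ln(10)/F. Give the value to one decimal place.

28.4

Cathode: Tl³⁺/Tl⁺; anode: NO₃⁻/NO. E°cell = +0.28 V, n = 6.
log K = nE°cell / 0.0592 = (6)(+0.28) / 0.0592 = 28.4.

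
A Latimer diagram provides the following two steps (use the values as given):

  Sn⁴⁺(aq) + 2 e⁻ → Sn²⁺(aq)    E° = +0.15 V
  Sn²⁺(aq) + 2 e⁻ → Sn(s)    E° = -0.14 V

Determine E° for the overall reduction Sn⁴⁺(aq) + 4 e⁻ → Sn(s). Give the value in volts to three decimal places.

+0.005 V

Since ΔG° = −nFE° is additive over sequential reductions, n₃E°₃ = n₁E°₁ + n₂E°₂.
E°₃ = (2×+0.15 + 2×-0.14) / 4 = (+0.020) / 4 = +0.005 V.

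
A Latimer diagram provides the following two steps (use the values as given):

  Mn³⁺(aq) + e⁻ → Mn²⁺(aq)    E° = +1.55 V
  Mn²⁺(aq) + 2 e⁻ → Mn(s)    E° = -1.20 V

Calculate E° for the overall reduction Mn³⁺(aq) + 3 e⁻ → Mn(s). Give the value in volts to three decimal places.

Standard free energies of sequential steps add: ΔG°₃ = ΔG°₁ + ΔG°₂, so n₃E°₃ = n₁E°₁ + n₂E°₂.
E°₃ = (1×+1.55 + 2×-1.20) / 3 = (-0.850) / 3 = -0.283 V.

-0.283 V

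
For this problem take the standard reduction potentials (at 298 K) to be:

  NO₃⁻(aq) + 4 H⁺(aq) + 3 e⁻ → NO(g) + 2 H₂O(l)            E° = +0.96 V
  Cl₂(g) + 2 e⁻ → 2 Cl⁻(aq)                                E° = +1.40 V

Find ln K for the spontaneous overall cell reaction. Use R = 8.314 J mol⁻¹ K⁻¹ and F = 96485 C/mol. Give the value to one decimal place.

Cathode: Cl₂/Cl⁻; anode: NO₃⁻/NO. E°cell = (+1.40) − (+0.96) = +0.44 V, with n = 6.
ΔG° = −nFE° = −RT ln K, so ln K = nFE°/(RT) = (6)(96485)(+0.44) / ((8.314)(298)) = 102.810.

102.8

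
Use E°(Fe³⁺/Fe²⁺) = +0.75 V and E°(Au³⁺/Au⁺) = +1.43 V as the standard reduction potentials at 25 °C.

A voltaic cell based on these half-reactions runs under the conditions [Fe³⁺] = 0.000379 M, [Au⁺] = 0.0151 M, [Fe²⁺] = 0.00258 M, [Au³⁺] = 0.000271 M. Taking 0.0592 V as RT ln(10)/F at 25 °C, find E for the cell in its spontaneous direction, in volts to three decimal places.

+0.678 V

Au³⁺/Au⁺ is the cathode (higher E°), Fe³⁺/Fe²⁺ the anode: E°cell = +1.43 − (+0.75) = +0.68 V, n = 2.
Overall: Au³⁺(aq) + 2 Fe²⁺(aq) → Au⁺(aq) + 2 Fe³⁺(aq)
Q = [Au⁺]·[Fe³⁺]^2 / ([Au³⁺]·[Fe²⁺]^2); log Q = 0.080.
E = E° − (0.0592/n) log Q = +0.68 − (0.0592/2)(0.080) = +0.678 V.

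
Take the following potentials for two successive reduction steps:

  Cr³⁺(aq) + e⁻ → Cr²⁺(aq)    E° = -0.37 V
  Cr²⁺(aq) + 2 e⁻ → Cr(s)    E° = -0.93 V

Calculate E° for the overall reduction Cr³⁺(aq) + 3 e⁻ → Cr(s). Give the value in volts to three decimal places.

-0.743 V

Adding the free-energy changes (−nFE°) of the two steps gives −n₃FE°₃ = −n₁FE°₁ − n₂FE°₂.
E°₃ = (1×-0.37 + 2×-0.93) / 3 = (-2.230) / 3 = -0.743 V.
E° values themselves are not directly additive — weighting by electron count is essential.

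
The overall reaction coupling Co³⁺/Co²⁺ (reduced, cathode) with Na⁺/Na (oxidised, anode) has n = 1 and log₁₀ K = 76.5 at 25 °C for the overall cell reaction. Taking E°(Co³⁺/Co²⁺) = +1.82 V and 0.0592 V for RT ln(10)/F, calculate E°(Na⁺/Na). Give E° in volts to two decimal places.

-2.71 V

E°cell = (0.0592/n)·log K = (0.0592/1)(76.5) = +4.529 V.
Since Co³⁺/Co²⁺ is the cathode and Na⁺/Na the anode, E°cell = E°(Co³⁺/Co²⁺) − E°(Na⁺/Na).
So E°(Na⁺/Na) = E°(Co³⁺/Co²⁺) − E°cell = (+1.82) − (+4.529) = -2.71 V.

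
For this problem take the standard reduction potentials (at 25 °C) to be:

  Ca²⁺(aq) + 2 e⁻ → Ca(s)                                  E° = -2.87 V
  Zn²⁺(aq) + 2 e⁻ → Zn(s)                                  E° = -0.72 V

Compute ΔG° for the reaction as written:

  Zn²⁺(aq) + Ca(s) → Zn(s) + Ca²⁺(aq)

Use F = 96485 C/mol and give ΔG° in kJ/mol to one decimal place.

-414.9 kJ/mol

As written, Zn²⁺/Zn is reduced (cathode) and Ca²⁺/Ca is oxidised (anode), so E°cell = (-0.72) − (-2.87) = +2.15 V.
Balancing electrons gives n = 2.
ΔG° = −nFE° = −(2)(96485)(+2.15) = -414,886 J = -414.9 kJ/mol.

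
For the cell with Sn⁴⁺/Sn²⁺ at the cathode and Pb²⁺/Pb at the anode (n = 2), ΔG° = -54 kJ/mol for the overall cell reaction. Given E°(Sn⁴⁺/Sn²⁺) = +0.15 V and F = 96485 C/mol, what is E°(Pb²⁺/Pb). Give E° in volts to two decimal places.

E°cell = −ΔG°/(nF) = −(-54×10³)/((2)(96485)) = +0.280 V.
Since Sn⁴⁺/Sn²⁺ is the cathode and Pb²⁺/Pb the anode, E°cell = E°(Sn⁴⁺/Sn²⁺) − E°(Pb²⁺/Pb).
So E°(Pb²⁺/Pb) = E°(Sn⁴⁺/Sn²⁺) − E°cell = (+0.15) − (+0.280) = -0.13 V.

-0.13 V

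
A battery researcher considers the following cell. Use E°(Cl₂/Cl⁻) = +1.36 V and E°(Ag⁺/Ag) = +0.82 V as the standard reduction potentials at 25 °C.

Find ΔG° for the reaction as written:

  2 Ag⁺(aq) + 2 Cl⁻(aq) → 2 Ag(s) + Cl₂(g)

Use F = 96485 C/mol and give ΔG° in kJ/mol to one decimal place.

+104.2 kJ/mol

As written, Ag⁺/Ag is reduced (cathode) and Cl₂/Cl⁻ is oxidised (anode), so E°cell = (+0.82) − (+1.36) = -0.54 V.
Balancing electrons gives n = 2.
ΔG° = −nFE° = −(2)(96485)(-0.54) = 104,204 J = +104.2 kJ/mol.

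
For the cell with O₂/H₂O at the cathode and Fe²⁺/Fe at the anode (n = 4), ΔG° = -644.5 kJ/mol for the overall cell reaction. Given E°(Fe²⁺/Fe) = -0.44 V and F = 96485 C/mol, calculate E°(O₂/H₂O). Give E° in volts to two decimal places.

E°cell = −ΔG°/(nF) = −(-644.5×10³)/((4)(96485)) = +1.670 V.
Since O₂/H₂O is the cathode and Fe²⁺/Fe the anode, E°cell = E°(O₂/H₂O) − E°(Fe²⁺/Fe).
So E°(O₂/H₂O) = E°cell + E°(Fe²⁺/Fe) = +1.670 + (-0.44) = +1.23 V.

+1.23 V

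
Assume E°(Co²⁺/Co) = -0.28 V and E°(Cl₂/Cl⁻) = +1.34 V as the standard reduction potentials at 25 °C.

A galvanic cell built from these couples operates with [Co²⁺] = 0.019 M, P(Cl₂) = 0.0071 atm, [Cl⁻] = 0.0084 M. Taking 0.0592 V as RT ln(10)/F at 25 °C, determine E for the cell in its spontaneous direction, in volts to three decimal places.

+1.730 V

Cl₂/Cl⁻ is the cathode (higher E°), Co²⁺/Co the anode: E°cell = +1.34 − (-0.28) = +1.62 V, n = 2.
Overall: Cl₂(g) + Co(s) → 2 Cl⁻(aq) + Co²⁺(aq)
Q = [Cl⁻]^2·[Co²⁺] / (P(Cl₂)); log Q = -3.724.
E = E° − (0.0592/n) log Q = +1.62 − (0.0592/2)(-3.724) = +1.730 V.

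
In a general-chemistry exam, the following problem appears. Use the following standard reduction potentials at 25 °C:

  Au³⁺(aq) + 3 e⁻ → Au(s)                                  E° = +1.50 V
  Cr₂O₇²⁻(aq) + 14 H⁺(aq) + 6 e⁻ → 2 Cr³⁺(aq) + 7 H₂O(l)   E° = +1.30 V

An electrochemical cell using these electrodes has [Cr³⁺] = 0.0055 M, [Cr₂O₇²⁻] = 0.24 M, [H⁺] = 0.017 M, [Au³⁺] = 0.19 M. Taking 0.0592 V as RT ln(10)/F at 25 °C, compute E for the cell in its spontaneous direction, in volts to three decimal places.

+0.392 V

Au³⁺/Au is the cathode (higher E°), Cr₂O₇²⁻/Cr³⁺ the anode: E°cell = +1.50 − (+1.30) = +0.20 V, n = 6.
Overall: 2 Au³⁺(aq) + 2 Cr³⁺(aq) + 7 H₂O(l) → 2 Au(s) + Cr₂O₇²⁻(aq) + 14 H⁺(aq)
Q = [Cr₂O₇²⁻]·[H⁺]^14 / ([Au³⁺]^2·[Cr³⁺]^2); log Q = -19.432.
E = E° − (0.0592/n) log Q = +0.20 − (0.0592/6)(-19.432) = +0.392 V.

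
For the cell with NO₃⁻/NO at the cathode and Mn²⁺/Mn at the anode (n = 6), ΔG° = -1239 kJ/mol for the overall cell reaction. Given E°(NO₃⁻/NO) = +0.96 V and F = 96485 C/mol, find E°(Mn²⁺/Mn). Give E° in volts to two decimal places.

E°cell = −ΔG°/(nF) = −(-1239×10³)/((6)(96485)) = +2.140 V.
Since NO₃⁻/NO is the cathode and Mn²⁺/Mn the anode, E°cell = E°(NO₃⁻/NO) − E°(Mn²⁺/Mn).
So E°(Mn²⁺/Mn) = E°(NO₃⁻/NO) − E°cell = (+0.96) − (+2.140) = -1.18 V.

-1.18 V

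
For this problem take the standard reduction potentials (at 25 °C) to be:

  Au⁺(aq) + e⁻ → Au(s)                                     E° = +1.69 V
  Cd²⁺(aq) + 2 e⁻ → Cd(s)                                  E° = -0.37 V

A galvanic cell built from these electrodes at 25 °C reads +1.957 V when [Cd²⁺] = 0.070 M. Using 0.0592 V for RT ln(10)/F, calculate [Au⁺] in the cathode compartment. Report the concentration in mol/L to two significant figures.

0.0048 M

Au⁺/Au is the cathode, Cd²⁺/Cd the anode: E°cell = +2.06 V, n = 2.
Overall reaction: 2 Au⁺(aq) + Cd(s) → 2 Au(s) + Cd²⁺(aq); Q = [Cd²⁺]^1/[Au⁺]^2.
From E = E° − (0.0592/n) log Q: log Q = (E° − E)·n/0.0592 = (+2.06 − (+1.957))·2/0.0592 = 3.4797.
So 2·log[Au⁺] = 1·log(0.07) − log Q = -1.1549 − (3.4797) = -4.6346; log[Au⁺] = -4.6346 / 2 = -2.3173; [Au⁺] = 10^(-2.3173) ≈ 0.0048 M.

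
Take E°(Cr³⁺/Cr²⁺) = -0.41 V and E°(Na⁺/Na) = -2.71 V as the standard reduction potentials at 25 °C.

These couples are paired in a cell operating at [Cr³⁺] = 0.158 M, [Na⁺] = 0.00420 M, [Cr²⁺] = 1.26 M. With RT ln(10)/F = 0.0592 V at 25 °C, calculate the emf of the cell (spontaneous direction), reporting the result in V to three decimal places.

Cr³⁺/Cr²⁺ is the cathode (higher E°), Na⁺/Na the anode: E°cell = -0.41 − (-2.71) = +2.30 V, n = 1.
Overall: Cr³⁺(aq) + Na(s) → Cr²⁺(aq) + Na⁺(aq)
Q = [Cr²⁺]·[Na⁺] / ([Cr³⁺]); log Q = -1.475.
E = E° − (0.0592/n) log Q = +2.30 − (0.0592/1)(-1.475) = +2.387 V.

+2.387 V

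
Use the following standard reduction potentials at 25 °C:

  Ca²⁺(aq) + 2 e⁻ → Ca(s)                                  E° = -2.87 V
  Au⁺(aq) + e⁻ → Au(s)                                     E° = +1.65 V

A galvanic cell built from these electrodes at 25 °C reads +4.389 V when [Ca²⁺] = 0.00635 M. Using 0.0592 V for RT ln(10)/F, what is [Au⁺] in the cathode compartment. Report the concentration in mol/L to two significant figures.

Au⁺/Au is the cathode, Ca²⁺/Ca the anode: E°cell = +4.52 V, n = 2.
Overall reaction: 2 Au⁺(aq) + Ca(s) → 2 Au(s) + Ca²⁺(aq); Q = [Ca²⁺]^1/[Au⁺]^2.
From E = E° − (0.0592/n) log Q: log Q = (E° − E)·n/0.0592 = (+4.52 − (+4.389))·2/0.0592 = 4.4257.
So 2·log[Au⁺] = 1·log(0.00635) − log Q = -2.1972 − (4.4257) = -6.6229; log[Au⁺] = -6.6229 / 2 = -3.3114; [Au⁺] = 10^(-3.3114) ≈ 0.00049 M.

0.00049 M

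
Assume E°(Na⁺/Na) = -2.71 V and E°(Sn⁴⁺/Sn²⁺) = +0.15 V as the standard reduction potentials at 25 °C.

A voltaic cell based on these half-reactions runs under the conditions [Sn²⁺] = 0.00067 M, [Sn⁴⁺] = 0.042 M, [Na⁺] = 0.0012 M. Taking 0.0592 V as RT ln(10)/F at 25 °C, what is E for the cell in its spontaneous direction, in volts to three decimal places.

Sn⁴⁺/Sn²⁺ is the cathode (higher E°), Na⁺/Na the anode: E°cell = +0.15 − (-2.71) = +2.86 V, n = 2.
Overall: Sn⁴⁺(aq) + 2 Na(s) → Sn²⁺(aq) + 2 Na⁺(aq)
Q = [Sn²⁺]·[Na⁺]^2 / ([Sn⁴⁺]); log Q = -7.639.
E = E° − (0.0592/n) log Q = +2.86 − (0.0592/2)(-7.639) = +3.086 V.

+3.086 V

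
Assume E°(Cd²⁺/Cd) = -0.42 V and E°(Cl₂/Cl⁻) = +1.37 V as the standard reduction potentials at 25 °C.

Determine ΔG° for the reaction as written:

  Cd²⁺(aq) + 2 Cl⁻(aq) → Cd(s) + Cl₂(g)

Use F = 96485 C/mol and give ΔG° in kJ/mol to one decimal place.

As written, Cd²⁺/Cd is reduced (cathode) and Cl₂/Cl⁻ is oxidised (anode), so E°cell = (-0.42) − (+1.37) = -1.79 V.
Balancing electrons gives n = 2.
ΔG° = −nFE° = −(2)(96485)(-1.79) = 345,416 J = +345.4 kJ/mol.

+345.4 kJ/mol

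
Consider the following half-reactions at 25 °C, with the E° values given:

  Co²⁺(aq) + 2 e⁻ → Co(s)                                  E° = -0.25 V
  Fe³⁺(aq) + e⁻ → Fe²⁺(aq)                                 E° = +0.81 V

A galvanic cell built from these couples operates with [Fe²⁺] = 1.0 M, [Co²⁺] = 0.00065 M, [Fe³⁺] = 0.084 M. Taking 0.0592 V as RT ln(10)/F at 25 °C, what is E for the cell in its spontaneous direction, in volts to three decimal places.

Fe³⁺/Fe²⁺ is the cathode (higher E°), Co²⁺/Co the anode: E°cell = +0.81 − (-0.25) = +1.06 V, n = 2.
Overall: 2 Fe³⁺(aq) + Co(s) → 2 Fe²⁺(aq) + Co²⁺(aq)
Q = [Fe²⁺]^2·[Co²⁺] / ([Fe³⁺]^2); log Q = -1.036.
E = E° − (0.0592/n) log Q = +1.06 − (0.0592/2)(-1.036) = +1.091 V.

+1.091 V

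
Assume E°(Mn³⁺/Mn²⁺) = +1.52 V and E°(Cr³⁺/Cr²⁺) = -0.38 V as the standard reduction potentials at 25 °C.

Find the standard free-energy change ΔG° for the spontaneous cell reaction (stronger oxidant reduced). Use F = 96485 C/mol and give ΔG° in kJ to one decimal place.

Mn³⁺/Mn²⁺ (E° = +1.52 V) is the cathode; Cr³⁺/Cr²⁺ (E° = -0.38 V) is the anode, so E°cell = +1.90 V.
Balancing electrons gives n = 1 (lcm of 1 and 1).
ΔG° = −nFE° = −(1)(96485)(+1.90) = -183,322 J = -183.3 kJ.

-183.3 kJ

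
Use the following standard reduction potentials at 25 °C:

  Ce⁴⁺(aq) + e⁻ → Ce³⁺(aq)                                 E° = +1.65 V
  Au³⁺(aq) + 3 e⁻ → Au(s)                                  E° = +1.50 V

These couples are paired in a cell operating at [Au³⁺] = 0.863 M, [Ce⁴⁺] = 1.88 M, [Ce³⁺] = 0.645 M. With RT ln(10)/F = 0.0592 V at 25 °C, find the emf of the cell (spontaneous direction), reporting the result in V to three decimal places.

+0.179 V

Ce⁴⁺/Ce³⁺ is the cathode (higher E°), Au³⁺/Au the anode: E°cell = +1.65 − (+1.50) = +0.15 V, n = 3.
Overall: 3 Ce⁴⁺(aq) + Au(s) → 3 Ce³⁺(aq) + Au³⁺(aq)
Q = [Ce³⁺]^3·[Au³⁺] / ([Ce⁴⁺]^3); log Q = -1.458.
E = E° − (0.0592/n) log Q = +0.15 − (0.0592/3)(-1.458) = +0.179 V.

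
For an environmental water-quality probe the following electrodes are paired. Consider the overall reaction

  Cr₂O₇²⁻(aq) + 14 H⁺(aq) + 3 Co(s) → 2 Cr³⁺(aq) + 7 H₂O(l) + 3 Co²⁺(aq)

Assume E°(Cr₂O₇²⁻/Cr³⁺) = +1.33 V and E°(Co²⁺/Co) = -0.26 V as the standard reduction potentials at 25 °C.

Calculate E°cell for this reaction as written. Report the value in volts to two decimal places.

The Cr₂O₇²⁻/Cr³⁺ couple has the higher reduction potential, so it is the cathode; Co²⁺/Co is oxidised at the anode.
E°cell = E°(cathode) − E°(anode) = (+1.33) − (-0.26) = +1.59 V.
Since E°cell > 0, the reaction is spontaneous under standard conditions.

+1.59 V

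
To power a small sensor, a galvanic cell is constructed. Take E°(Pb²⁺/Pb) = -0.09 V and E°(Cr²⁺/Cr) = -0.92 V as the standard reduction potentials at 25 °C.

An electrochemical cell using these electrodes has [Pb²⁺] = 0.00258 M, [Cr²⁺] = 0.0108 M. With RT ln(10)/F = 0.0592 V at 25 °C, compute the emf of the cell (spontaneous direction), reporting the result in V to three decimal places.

Pb²⁺/Pb is the cathode (higher E°), Cr²⁺/Cr the anode: E°cell = -0.09 − (-0.92) = +0.83 V, n = 2.
Overall: Pb²⁺(aq) + Cr(s) → Pb(s) + Cr²⁺(aq)
Q = [Cr²⁺] / ([Pb²⁺]); log Q = 0.622.
E = E° − (0.0592/n) log Q = +0.83 − (0.0592/2)(0.622) = +0.812 V.

+0.812 V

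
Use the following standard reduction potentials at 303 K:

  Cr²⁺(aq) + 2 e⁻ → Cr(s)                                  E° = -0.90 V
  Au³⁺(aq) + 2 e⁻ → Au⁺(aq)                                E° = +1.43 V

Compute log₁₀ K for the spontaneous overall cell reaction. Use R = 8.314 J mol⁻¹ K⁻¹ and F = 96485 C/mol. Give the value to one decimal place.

77.5

Cathode: Au³⁺/Au⁺; anode: Cr²⁺/Cr. E°cell = (+1.43) − (-0.90) = +2.33 V, with n = 2.
ΔG° = −nFE° = −RT ln K, so ln K = nFE°/(RT) = (2)(96485)(+2.33) / ((8.314)(303)) = 178.481.
log₁₀ K = 178.481 / ln 10 = 77.5.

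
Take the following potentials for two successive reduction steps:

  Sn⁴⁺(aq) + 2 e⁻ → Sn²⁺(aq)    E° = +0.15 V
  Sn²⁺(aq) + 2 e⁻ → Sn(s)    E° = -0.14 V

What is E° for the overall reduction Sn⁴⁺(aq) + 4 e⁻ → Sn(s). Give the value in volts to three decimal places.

Standard free energies of sequential steps add: ΔG°₃ = ΔG°₁ + ΔG°₂, so n₃E°₃ = n₁E°₁ + n₂E°₂.
E°₃ = (2×+0.15 + 2×-0.14) / 4 = (+0.020) / 4 = +0.005 V.

+0.005 V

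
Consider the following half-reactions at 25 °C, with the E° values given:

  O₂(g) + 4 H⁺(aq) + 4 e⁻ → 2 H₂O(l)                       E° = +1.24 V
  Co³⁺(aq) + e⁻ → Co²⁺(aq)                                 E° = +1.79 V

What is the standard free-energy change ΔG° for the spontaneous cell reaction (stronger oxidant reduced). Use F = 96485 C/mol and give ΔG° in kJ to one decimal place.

Co³⁺/Co²⁺ (E° = +1.79 V) is the cathode; O₂/H₂O (E° = +1.24 V) is the anode, so E°cell = +0.55 V.
Balancing electrons gives n = 4 (lcm of 1 and 4).
ΔG° = −nFE° = −(4)(96485)(+0.55) = -212,267 J = -212.3 kJ.

-212.3 kJ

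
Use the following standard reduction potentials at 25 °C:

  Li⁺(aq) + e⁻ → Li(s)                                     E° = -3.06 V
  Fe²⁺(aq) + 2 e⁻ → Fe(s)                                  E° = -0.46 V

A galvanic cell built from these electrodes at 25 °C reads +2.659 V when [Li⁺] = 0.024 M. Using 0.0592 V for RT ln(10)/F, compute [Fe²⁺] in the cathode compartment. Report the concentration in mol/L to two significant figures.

0.057 M

Fe²⁺/Fe is the cathode, Li⁺/Li the anode: E°cell = +2.60 V, n = 2.
Overall reaction: Fe²⁺(aq) + 2 Li(s) → Fe(s) + 2 Li⁺(aq); Q = [Li⁺]^2/[Fe²⁺]^1.
From E = E° − (0.0592/n) log Q: log Q = (E° − E)·n/0.0592 = (+2.60 − (+2.659))·2/0.0592 = -1.9932.
So 1·log[Fe²⁺] = 2·log(0.024) − log Q = -3.2396 − (-1.9932) = -1.2464; [Fe²⁺] = 10^(-1.2464) ≈ 0.057 M.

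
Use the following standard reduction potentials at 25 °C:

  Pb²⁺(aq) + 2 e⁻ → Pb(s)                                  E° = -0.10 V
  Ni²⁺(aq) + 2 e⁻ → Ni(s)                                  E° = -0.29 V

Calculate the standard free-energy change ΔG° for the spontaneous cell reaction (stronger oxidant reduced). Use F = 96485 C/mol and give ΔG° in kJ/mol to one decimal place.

Pb²⁺/Pb (E° = -0.10 V) is the cathode; Ni²⁺/Ni (E° = -0.29 V) is the anode, so E°cell = +0.19 V.
Balancing electrons gives n = 2 (lcm of 2 and 2).
ΔG° = −nFE° = −(2)(96485)(+0.19) = -36,664 J = -36.7 kJ/mol.

-36.7 kJ/mol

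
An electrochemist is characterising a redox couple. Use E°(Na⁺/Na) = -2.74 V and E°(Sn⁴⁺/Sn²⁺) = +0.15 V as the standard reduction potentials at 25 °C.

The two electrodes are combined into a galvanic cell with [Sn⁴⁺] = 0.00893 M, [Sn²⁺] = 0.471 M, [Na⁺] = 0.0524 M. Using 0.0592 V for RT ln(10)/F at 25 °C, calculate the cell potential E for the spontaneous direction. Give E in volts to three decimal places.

Sn⁴⁺/Sn²⁺ is the cathode (higher E°), Na⁺/Na the anode: E°cell = +0.15 − (-2.74) = +2.89 V, n = 2.
Overall: Sn⁴⁺(aq) + 2 Na(s) → Sn²⁺(aq) + 2 Na⁺(aq)
Q = [Sn²⁺]·[Na⁺]^2 / ([Sn⁴⁺]); log Q = -0.839.
E = E° − (0.0592/n) log Q = +2.89 − (0.0592/2)(-0.839) = +2.915 V.

+2.915 V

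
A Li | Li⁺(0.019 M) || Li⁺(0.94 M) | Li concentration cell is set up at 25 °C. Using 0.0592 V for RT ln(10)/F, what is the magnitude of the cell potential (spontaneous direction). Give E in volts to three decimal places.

+0.100 V

For a concentration cell E°cell = 0. The 0.94 M side is the cathode (reduction is favoured where [Li⁺] is higher).
With n = 1, E = −(0.0592/1) log([Li⁺]ₐₙ/[Li⁺]꜀ₐₜ) = −(0.0592/1) log(0.019/0.94) = −(0.0592/1)(-1.694) = +0.100 V.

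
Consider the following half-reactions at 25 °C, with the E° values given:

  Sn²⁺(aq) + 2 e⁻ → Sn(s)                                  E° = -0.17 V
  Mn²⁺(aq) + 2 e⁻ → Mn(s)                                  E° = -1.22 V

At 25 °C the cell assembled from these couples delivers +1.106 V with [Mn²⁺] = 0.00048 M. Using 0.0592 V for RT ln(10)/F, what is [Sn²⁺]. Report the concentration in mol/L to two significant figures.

Sn²⁺/Sn is the cathode, Mn²⁺/Mn the anode: E°cell = +1.05 V, n = 2.
Overall reaction: Sn²⁺(aq) + Mn(s) → Sn(s) + Mn²⁺(aq); Q = [Mn²⁺]^1/[Sn²⁺]^1.
From E = E° − (0.0592/n) log Q: log Q = (E° − E)·n/0.0592 = (+1.05 − (+1.106))·2/0.0592 = -1.8919.
So 1·log[Sn²⁺] = 1·log(0.00048) − log Q = -3.3188 − (-1.8919) = -1.4269; [Sn²⁺] = 10^(-1.4269) ≈ 0.037 M.

0.037 M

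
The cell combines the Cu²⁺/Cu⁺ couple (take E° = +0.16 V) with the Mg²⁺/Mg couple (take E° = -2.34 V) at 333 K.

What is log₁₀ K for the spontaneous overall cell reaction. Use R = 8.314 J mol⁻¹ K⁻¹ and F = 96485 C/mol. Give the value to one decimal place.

75.7

Cathode: Cu²⁺/Cu⁺; anode: Mg²⁺/Mg. E°cell = (+0.16) − (-2.34) = +2.50 V, with n = 2.
ΔG° = −nFE° = −RT ln K, so ln K = nFE°/(RT) = (2)(96485)(+2.50) / ((8.314)(333)) = 174.251.
log₁₀ K = 174.251 / ln 10 = 75.7.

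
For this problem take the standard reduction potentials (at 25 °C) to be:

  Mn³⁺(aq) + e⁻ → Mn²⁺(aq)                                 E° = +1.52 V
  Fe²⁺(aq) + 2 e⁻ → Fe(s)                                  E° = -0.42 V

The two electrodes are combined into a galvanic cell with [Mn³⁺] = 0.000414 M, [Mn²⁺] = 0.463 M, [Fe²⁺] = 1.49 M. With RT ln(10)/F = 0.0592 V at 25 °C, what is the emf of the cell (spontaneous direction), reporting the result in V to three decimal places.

+1.754 V

Mn³⁺/Mn²⁺ is the cathode (higher E°), Fe²⁺/Fe the anode: E°cell = +1.52 − (-0.42) = +1.94 V, n = 2.
Overall: 2 Mn³⁺(aq) + Fe(s) → 2 Mn²⁺(aq) + Fe²⁺(aq)
Q = [Mn²⁺]^2·[Fe²⁺] / ([Mn³⁺]^2); log Q = 6.270.
E = E° − (0.0592/n) log Q = +1.94 − (0.0592/2)(6.270) = +1.754 V.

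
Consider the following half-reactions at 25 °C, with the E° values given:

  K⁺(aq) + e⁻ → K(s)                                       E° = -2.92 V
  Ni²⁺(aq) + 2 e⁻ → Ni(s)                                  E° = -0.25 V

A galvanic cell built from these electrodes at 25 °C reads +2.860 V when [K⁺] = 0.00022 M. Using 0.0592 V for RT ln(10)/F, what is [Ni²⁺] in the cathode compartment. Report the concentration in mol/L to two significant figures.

0.13 M

Ni²⁺/Ni is the cathode, K⁺/K the anode: E°cell = +2.67 V, n = 2.
Overall reaction: Ni²⁺(aq) + 2 K(s) → Ni(s) + 2 K⁺(aq); Q = [K⁺]^2/[Ni²⁺]^1.
From E = E° − (0.0592/n) log Q: log Q = (E° − E)·n/0.0592 = (+2.67 − (+2.860))·2/0.0592 = -6.4189.
So 1·log[Ni²⁺] = 2·log(0.00022) − log Q = -7.3152 − (-6.4189) = -0.8963; [Ni²⁺] = 10^(-0.8963) ≈ 0.13 M.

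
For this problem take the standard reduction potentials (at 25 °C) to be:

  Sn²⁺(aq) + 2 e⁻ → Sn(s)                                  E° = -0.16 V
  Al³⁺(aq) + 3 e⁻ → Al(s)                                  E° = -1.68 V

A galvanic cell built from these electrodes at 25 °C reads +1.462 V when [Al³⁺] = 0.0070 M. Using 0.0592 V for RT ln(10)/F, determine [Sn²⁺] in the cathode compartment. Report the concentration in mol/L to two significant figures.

Sn²⁺/Sn is the cathode, Al³⁺/Al the anode: E°cell = +1.52 V, n = 6.
Overall reaction: 3 Sn²⁺(aq) + 2 Al(s) → 3 Sn(s) + 2 Al³⁺(aq); Q = [Al³⁺]^2/[Sn²⁺]^3.
From E = E° − (0.0592/n) log Q: log Q = (E° − E)·n/0.0592 = (+1.52 − (+1.462))·6/0.0592 = 5.8784.
So 3·log[Sn²⁺] = 2·log(0.007) − log Q = -4.3098 − (5.8784) = -10.1882; log[Sn²⁺] = -10.1882 / 3 = -3.3961; [Sn²⁺] = 10^(-3.3961) ≈ 0.00040 M.

0.00040 M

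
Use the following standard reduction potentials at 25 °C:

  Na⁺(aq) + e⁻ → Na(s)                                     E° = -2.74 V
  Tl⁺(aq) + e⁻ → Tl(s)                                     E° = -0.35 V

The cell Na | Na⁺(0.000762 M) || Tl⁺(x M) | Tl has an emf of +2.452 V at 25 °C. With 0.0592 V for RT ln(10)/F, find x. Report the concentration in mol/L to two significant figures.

Tl⁺/Tl is the cathode, Na⁺/Na the anode: E°cell = +2.39 V, n = 1.
Overall reaction: Tl⁺(aq) + Na(s) → Tl(s) + Na⁺(aq); Q = [Na⁺]^1/[Tl⁺]^1.
From E = E° − (0.0592/n) log Q: log Q = (E° − E)·n/0.0592 = (+2.39 − (+2.452))·1/0.0592 = -1.0473.
So 1·log[Tl⁺] = 1·log(0.000762) − log Q = -3.1180 − (-1.0473) = -2.0707; [Tl⁺] = 10^(-2.0707) ≈ 0.0085 M.

0.0085 M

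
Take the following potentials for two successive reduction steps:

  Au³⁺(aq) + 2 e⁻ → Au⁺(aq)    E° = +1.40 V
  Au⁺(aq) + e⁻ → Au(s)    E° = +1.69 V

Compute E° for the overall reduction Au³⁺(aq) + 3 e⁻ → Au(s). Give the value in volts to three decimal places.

+1.497 V

Standard free energies of sequential steps add: ΔG°₃ = ΔG°₁ + ΔG°₂, so n₃E°₃ = n₁E°₁ + n₂E°₂.
E°₃ = (2×+1.40 + 1×+1.69) / 3 = (+4.490) / 3 = +1.497 V.
Simply averaging or adding the two E° values would be wrong; the electron-weighted sum is required.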